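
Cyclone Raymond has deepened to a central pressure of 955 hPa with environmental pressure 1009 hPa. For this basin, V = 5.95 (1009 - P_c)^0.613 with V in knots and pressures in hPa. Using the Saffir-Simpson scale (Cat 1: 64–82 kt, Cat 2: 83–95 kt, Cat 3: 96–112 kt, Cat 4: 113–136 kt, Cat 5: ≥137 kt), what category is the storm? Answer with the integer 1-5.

1

ΔP = 1009 − 955 = 54 hPa.
V ≈ 5.95 × 54^0.613 = 5.95 × 11.53 ≈ 69 kt.
69 kt falls in the Category 1 band.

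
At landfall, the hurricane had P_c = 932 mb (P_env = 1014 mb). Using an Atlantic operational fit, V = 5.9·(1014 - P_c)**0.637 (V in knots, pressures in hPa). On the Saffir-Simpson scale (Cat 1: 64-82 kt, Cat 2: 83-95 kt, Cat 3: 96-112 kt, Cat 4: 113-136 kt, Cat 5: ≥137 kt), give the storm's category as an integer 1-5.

ΔP = 1014 − 932 = 82 mb.
V ≈ 5.9 × 82^0.637 = 5.9 × 16.56 ≈ 98 kt.
98 kt falls in the Category 3 band.

3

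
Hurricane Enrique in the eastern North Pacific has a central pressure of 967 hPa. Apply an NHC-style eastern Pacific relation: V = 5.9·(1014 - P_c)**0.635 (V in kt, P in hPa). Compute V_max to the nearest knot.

ΔP = 1014 − 967 = 47 hPa.
47^0.635 ≈ 11.529.
V ≈ 5.9 × 11.529 ≈ 68.0 kt.

68 kt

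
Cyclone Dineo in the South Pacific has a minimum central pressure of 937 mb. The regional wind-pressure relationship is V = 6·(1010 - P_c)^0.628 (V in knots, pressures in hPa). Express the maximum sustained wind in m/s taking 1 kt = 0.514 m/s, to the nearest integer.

46 m/s

ΔP = 1010 − 937 = 73 mb.
V ≈ 6 × 73^0.628 = 6 × 14.797 ≈ 88.781 kt.
88.781 × 0.514 ≈ 45.63 m/s → 46 m/s.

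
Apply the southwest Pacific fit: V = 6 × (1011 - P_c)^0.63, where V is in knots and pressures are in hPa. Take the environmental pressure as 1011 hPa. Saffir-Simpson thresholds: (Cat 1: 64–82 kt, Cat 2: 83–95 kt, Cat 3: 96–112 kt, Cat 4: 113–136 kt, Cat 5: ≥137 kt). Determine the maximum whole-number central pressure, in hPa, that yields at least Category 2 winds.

946 hPa

Category 2 begins at V = 83 kt.
Required ΔP = (83/6)^(1/0.63) = 13.833^1.587 ≈ 64.71 hPa.
P_c ≤ 1011 − 64.71 = 946.29, so the highest integer P_c is 946 hPa.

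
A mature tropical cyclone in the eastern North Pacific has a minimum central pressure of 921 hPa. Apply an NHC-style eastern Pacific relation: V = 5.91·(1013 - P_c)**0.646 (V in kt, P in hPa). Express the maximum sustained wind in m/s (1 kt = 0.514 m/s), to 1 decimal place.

56.4 m/s

ΔP = 1013 − 921 = 92 hPa.
V ≈ 5.91 × 92^0.646 = 5.91 × 18.561 ≈ 109.697 kt.
109.697 × 0.514 ≈ 56.38 m/s → 56.4 m/s.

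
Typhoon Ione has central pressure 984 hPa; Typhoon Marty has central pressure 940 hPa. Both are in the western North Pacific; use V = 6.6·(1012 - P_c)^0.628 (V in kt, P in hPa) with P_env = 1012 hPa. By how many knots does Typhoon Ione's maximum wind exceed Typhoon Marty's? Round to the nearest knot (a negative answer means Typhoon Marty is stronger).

Typhoon Ione: ΔP = 28; V ≈ 6.6 × 28^0.628 ≈ 53.50 kt.
Typhoon Marty: ΔP = 72; V ≈ 6.6 × 72^0.628 ≈ 96.82 kt.
Difference ≈ 53.50 − 96.82 = -43.32 → -43 kt.

-43 kt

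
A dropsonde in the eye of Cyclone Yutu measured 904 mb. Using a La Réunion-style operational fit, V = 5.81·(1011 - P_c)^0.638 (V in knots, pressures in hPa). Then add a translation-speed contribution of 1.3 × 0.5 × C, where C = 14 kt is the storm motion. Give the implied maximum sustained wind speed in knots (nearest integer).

124 kt

ΔP = 1011 − 904 = 107 mb.
107^0.638 ≈ 19.713.
V ≈ 5.81 × 19.713 ≈ 114.5 kt.
Translation term: 1.3 × 0.5 × 14 = 9.1 kt.
Corrected V ≈ 123.6 kt → 124 kt.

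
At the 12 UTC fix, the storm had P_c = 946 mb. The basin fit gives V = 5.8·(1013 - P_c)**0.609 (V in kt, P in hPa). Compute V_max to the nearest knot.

ΔP = 1013 − 946 = 67 mb.
67^0.609 ≈ 12.944.
V ≈ 5.8 × 12.944 ≈ 75.1 kt.

75 kt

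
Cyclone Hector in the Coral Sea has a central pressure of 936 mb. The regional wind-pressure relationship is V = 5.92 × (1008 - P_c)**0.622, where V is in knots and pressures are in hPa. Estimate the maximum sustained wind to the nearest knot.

ΔP = 1008 − 936 = 72 mb.
72^0.622 ≈ 14.298.
V ≈ 5.92 × 14.298 ≈ 84.6 kt.

85 kt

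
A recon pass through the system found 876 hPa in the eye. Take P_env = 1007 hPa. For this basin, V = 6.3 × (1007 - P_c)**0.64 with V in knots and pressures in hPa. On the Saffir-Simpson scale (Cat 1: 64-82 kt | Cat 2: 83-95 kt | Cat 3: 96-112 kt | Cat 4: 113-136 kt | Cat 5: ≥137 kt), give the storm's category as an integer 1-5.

ΔP = 1007 − 876 = 131 hPa.
V ≈ 6.3 × 131^0.64 = 6.3 × 22.65 ≈ 143 kt.
143 kt falls in the Category 5 band.

5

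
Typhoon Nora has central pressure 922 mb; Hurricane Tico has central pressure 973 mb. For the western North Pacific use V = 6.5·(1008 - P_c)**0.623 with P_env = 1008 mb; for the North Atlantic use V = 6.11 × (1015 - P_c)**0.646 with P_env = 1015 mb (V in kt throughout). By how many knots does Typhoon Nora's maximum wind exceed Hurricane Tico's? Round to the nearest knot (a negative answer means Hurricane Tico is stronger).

Typhoon Nora: ΔP = 86; V ≈ 6.5 × 86^0.623 ≈ 104.26 kt.
Hurricane Tico: ΔP = 42; V ≈ 6.11 × 42^0.646 ≈ 68.34 kt.
Difference ≈ 104.26 − 68.34 = 35.92 → 36 kt.

36 kt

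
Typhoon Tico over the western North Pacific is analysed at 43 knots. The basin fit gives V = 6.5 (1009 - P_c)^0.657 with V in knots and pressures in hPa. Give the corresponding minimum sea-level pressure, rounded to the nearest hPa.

991 hPa

ΔP = (V / 6.5)^(1/0.657) = (43/6.5)^1.522.
43/6.5 = 6.615; 6.615^1.522 ≈ 17.74 hPa.
P_c = 1009 − 17.74 = 991.26 ≈ 991 hPa.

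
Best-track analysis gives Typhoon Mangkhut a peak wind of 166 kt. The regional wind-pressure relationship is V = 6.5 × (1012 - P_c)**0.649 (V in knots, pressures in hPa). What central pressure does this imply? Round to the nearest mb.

865 mb

ΔP = (V / 6.5)^(1/0.649) = (166/6.5)^1.541.
166/6.5 = 25.538; 25.538^1.541 ≈ 147.32 mb.
P_c = 1012 − 147.32 = 864.68 ≈ 865 mb.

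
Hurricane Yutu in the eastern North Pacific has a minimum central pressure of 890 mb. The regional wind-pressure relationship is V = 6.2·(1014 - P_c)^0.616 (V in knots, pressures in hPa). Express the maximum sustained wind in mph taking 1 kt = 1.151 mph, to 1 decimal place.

ΔP = 1014 − 890 = 124 mb.
V ≈ 6.2 × 124^0.616 = 6.2 × 19.478 ≈ 120.765 kt.
120.765 × 1.151 ≈ 139.00 mph → 139.0 mph.

139.0 mph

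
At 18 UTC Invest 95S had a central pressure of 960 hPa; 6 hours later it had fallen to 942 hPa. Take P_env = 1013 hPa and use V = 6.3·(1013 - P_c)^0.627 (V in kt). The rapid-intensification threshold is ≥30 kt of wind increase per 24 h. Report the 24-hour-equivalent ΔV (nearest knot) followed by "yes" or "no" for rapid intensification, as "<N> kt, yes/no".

V₁: ΔP = 53, V ≈ 6.3 × 53^0.627 ≈ 75.94 kt.
V₂: ΔP = 71, V ≈ 6.3 × 71^0.627 ≈ 91.22 kt.
ΔV over 6 h = 15.28 kt → 24 h equivalent = 15.28 × 24/6 ≈ 61.12 kt.
61 kt ≥ 30 kt ⇒ rapid intensification.

61 kt, yes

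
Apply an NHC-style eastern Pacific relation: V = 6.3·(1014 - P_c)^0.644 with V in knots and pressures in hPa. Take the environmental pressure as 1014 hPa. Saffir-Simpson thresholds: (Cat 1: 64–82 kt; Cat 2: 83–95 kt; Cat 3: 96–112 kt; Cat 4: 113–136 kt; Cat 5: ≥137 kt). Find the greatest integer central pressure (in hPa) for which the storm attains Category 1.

Category 1 begins at V = 64 kt.
Required ΔP = (64/6.3)^(1/0.644) = 10.159^1.553 ≈ 36.59 hPa.
P_c ≤ 1014 − 36.59 = 977.41, so the highest integer P_c is 977 hPa.

977 hPa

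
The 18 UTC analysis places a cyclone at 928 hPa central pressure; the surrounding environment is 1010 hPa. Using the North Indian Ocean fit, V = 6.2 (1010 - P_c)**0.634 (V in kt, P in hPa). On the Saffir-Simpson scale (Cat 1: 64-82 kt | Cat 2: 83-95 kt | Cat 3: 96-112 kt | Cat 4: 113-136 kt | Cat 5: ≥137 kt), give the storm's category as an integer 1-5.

ΔP = 1010 − 928 = 82 hPa.
V ≈ 6.2 × 82^0.634 = 6.2 × 16.34 ≈ 101 kt.
101 kt falls in the Category 3 band.

3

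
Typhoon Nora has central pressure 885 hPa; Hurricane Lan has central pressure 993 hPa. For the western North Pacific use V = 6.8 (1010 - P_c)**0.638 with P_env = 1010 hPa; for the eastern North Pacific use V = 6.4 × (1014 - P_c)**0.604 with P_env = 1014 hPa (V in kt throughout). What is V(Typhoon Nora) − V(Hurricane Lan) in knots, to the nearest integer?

Typhoon Nora: ΔP = 125; V ≈ 6.8 × 125^0.638 ≈ 148.03 kt.
Hurricane Lan: ΔP = 21; V ≈ 6.4 × 21^0.604 ≈ 40.25 kt.
Difference ≈ 148.03 − 40.25 = 107.78 → 108 kt.

108 kt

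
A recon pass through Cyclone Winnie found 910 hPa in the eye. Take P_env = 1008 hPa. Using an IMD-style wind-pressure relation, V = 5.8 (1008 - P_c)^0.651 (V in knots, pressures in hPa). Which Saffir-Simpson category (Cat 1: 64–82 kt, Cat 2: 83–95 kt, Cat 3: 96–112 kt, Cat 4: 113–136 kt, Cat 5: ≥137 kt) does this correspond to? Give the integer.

4

ΔP = 1008 − 910 = 98 hPa.
V ≈ 5.8 × 98^0.651 = 5.8 × 19.78 ≈ 115 kt.
115 kt falls in the Category 4 band.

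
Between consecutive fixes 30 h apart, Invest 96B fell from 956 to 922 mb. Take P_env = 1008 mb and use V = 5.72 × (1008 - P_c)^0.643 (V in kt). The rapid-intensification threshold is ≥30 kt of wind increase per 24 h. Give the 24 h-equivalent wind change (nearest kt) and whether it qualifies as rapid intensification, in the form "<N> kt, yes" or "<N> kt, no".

22 kt, no

V₁: ΔP = 52, V ≈ 5.72 × 52^0.643 ≈ 72.57 kt.
V₂: ΔP = 86, V ≈ 5.72 × 86^0.643 ≈ 100.29 kt.
ΔV over 30 h = 27.72 kt → 24 h equivalent = 27.72 × 24/30 ≈ 22.18 kt.
22 kt < 30 kt ⇒ not rapid intensification.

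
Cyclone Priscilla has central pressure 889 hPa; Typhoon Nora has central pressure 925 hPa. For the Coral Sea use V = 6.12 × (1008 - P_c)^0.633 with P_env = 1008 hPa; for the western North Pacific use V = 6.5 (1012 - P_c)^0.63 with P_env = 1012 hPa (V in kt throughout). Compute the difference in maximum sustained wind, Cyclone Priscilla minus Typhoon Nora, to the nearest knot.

18 kt

Cyclone Priscilla: ΔP = 119; V ≈ 6.12 × 119^0.633 ≈ 126.06 kt.
Typhoon Nora: ΔP = 87; V ≈ 6.5 × 87^0.63 ≈ 108.35 kt.
Difference ≈ 126.06 − 108.35 = 17.71 → 18 kt.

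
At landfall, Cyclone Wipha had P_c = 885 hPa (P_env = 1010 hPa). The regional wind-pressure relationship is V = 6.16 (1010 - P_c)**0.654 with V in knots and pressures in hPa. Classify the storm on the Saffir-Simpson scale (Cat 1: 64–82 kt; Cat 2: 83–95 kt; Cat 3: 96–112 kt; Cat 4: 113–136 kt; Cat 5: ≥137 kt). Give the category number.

5

ΔP = 1010 − 885 = 125 hPa.
V ≈ 6.16 × 125^0.654 = 6.16 × 23.52 ≈ 145 kt.
145 kt falls in the Category 5 band.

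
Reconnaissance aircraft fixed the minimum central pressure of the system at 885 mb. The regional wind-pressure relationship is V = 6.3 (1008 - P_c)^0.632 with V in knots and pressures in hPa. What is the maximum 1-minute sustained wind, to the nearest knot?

132 kt

ΔP = 1008 − 885 = 123 mb.
123^0.632 ≈ 20.932.
V ≈ 6.3 × 20.932 ≈ 131.9 kt.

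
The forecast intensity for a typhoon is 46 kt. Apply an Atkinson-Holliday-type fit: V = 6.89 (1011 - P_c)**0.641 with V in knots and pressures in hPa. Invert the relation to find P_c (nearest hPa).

992 hPa

ΔP = (V / 6.89)^(1/0.641) = (46/6.89)^1.560.
46/6.89 = 6.676; 6.676^1.560 ≈ 19.33 hPa.
P_c = 1011 − 19.33 = 991.67 ≈ 992 hPa.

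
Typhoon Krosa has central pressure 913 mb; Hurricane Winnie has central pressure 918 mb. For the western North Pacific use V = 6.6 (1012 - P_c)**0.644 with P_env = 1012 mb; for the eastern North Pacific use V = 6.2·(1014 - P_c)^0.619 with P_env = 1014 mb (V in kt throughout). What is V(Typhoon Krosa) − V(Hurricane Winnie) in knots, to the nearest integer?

Typhoon Krosa: ΔP = 99; V ≈ 6.6 × 99^0.644 ≈ 127.27 kt.
Hurricane Winnie: ΔP = 96; V ≈ 6.2 × 96^0.619 ≈ 104.57 kt.
Difference ≈ 127.27 − 104.57 = 22.70 → 23 kt.

23 kt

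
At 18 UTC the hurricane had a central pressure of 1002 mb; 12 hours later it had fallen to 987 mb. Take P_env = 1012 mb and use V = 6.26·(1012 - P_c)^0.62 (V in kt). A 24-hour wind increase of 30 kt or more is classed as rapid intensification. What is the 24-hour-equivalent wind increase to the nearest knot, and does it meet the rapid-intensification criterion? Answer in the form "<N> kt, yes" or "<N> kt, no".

V₁: ΔP = 10, V ≈ 6.26 × 10^0.62 ≈ 26.10 kt.
V₂: ΔP = 25, V ≈ 6.26 × 25^0.62 ≈ 46.06 kt.
ΔV over 12 h = 19.96 kt → 24 h equivalent = 19.96 × 24/12 ≈ 39.92 kt.
40 kt ≥ 30 kt ⇒ rapid intensification.

40 kt, yes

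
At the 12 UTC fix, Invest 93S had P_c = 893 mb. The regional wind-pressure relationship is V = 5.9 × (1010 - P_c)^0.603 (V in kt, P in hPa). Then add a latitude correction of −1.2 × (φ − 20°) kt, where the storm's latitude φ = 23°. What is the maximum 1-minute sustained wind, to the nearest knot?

ΔP = 1010 − 893 = 117 mb.
117^0.603 ≈ 17.665.
V ≈ 5.9 × 17.665 ≈ 104.2 kt.
Latitude correction: −1.2 × (23 − 20) = -3.6 kt.
Corrected V ≈ 100.6 kt → 101 kt.

101 kt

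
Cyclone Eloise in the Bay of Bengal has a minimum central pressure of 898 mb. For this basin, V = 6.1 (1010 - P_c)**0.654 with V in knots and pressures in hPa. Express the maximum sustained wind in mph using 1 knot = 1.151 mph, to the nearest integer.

ΔP = 1010 − 898 = 112 mb.
V ≈ 6.1 × 112^0.654 = 6.1 × 21.887 ≈ 133.511 kt.
133.511 × 1.151 ≈ 153.67 mph → 154 mph.

154 mph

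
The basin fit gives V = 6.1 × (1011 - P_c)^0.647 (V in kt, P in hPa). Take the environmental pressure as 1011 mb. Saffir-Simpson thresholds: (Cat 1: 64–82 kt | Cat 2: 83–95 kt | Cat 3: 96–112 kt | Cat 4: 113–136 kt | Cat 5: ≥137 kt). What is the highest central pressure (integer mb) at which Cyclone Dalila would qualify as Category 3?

940 mb

Category 3 begins at V = 96 kt.
Required ΔP = (96/6.1)^(1/0.647) = 15.738^1.546 ≈ 70.79 mb.
P_c ≤ 1011 − 70.79 = 940.21, so the highest integer P_c is 940 mb.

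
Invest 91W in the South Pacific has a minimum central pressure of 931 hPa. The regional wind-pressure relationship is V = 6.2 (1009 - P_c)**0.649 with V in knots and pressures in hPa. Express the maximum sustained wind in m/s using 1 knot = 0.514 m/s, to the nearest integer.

ΔP = 1009 − 931 = 78 hPa.
V ≈ 6.2 × 78^0.649 = 6.2 × 16.903 ≈ 104.800 kt.
104.800 × 0.514 ≈ 53.87 m/s → 54 m/s.

54 m/s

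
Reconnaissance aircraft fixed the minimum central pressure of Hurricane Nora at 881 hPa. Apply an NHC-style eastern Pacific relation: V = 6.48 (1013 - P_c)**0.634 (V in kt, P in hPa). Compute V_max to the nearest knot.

ΔP = 1013 − 881 = 132 hPa.
132^0.634 ≈ 22.103.
V ≈ 6.48 × 22.103 ≈ 143.2 kt.

143 kt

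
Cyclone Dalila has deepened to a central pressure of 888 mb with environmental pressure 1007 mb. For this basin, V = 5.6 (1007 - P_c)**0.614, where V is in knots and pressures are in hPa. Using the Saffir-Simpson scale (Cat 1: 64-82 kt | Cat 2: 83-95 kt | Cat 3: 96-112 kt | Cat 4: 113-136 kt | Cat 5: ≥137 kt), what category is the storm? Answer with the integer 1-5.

3

ΔP = 1007 − 888 = 119 mb.
V ≈ 5.6 × 119^0.614 = 5.6 × 18.81 ≈ 105 kt.
105 kt falls in the Category 3 band.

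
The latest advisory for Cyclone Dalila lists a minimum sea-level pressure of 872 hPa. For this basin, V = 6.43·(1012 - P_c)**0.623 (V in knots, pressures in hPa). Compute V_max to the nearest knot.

140 kt

ΔP = 1012 − 872 = 140 hPa.
140^0.623 ≈ 21.729.
V ≈ 6.43 × 21.729 ≈ 139.7 kt.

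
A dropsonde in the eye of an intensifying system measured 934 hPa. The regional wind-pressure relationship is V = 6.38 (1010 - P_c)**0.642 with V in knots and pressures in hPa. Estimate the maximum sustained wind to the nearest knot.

103 kt

ΔP = 1010 − 934 = 76 hPa.
76^0.642 ≈ 16.124.
V ≈ 6.38 × 16.124 ≈ 102.9 kt.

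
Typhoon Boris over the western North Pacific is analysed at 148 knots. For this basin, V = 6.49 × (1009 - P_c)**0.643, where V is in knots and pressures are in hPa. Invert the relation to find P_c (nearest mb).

880 mb

ΔP = (V / 6.49)^(1/0.643) = (148/6.49)^1.555.
148/6.49 = 22.804; 22.804^1.555 ≈ 129.42 mb.
P_c = 1009 − 129.42 = 879.58 ≈ 880 mb.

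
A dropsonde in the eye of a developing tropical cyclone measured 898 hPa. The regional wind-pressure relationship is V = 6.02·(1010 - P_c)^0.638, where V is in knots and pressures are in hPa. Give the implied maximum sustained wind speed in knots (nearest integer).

122 kt

ΔP = 1010 − 898 = 112 hPa.
112^0.638 ≈ 20.296.
V ≈ 6.02 × 20.296 ≈ 122.2 kt.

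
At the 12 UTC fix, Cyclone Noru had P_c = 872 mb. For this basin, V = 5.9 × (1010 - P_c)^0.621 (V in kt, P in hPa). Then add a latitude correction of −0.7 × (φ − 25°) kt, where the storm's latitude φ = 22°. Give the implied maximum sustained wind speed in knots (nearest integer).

ΔP = 1010 − 872 = 138 mb.
138^0.621 ≈ 21.324.
V ≈ 5.9 × 21.324 ≈ 125.8 kt.
Latitude correction: −0.7 × (22 − 25) = 2.1 kt.
Corrected V ≈ 127.9 kt → 128 kt.

128 kt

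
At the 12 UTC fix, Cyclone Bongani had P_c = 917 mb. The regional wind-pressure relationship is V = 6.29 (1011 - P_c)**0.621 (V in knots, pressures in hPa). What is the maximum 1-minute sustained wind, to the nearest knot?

106 kt

ΔP = 1011 − 917 = 94 mb.
94^0.621 ≈ 16.800.
V ≈ 6.29 × 16.800 ≈ 105.7 kt.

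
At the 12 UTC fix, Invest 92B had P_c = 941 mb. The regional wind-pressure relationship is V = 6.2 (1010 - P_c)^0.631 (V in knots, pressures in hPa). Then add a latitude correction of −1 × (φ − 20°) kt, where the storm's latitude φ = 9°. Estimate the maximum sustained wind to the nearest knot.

101 kt

ΔP = 1010 − 941 = 69 mb.
69^0.631 ≈ 14.465.
V ≈ 6.2 × 14.465 ≈ 89.7 kt.
Latitude correction: −1 × (9 − 20) = 11 kt.
Corrected V ≈ 100.7 kt → 101 kt.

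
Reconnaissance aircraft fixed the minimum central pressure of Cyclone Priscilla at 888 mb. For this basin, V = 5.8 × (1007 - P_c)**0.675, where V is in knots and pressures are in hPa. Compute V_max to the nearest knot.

146 kt

ΔP = 1007 − 888 = 119 mb.
119^0.675 ≈ 25.176.
V ≈ 5.8 × 25.176 ≈ 146.0 kt.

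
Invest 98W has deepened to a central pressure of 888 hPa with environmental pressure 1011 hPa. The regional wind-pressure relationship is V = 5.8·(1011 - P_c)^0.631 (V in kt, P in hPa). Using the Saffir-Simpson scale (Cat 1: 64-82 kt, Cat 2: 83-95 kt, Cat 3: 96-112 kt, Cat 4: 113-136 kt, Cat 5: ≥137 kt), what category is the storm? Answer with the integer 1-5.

4

ΔP = 1011 − 888 = 123 hPa.
V ≈ 5.8 × 123^0.631 = 5.8 × 20.83 ≈ 121 kt.
121 kt falls in the Category 4 band.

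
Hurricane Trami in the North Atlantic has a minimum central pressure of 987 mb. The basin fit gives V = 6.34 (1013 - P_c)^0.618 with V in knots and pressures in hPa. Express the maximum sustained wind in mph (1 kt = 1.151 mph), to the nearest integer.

55 mph

ΔP = 1013 − 987 = 26 mb.
V ≈ 6.34 × 26^0.618 = 6.34 × 7.490 ≈ 47.484 kt.
47.484 × 1.151 ≈ 54.65 mph → 55 mph.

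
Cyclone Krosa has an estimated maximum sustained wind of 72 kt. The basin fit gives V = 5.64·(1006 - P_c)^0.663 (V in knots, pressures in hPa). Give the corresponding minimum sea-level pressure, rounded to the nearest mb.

ΔP = (V / 5.64)^(1/0.663) = (72/5.64)^1.508.
72/5.64 = 12.766; 12.766^1.508 ≈ 46.59 mb.
P_c = 1006 − 46.59 = 959.41 ≈ 959 mb.

959 mb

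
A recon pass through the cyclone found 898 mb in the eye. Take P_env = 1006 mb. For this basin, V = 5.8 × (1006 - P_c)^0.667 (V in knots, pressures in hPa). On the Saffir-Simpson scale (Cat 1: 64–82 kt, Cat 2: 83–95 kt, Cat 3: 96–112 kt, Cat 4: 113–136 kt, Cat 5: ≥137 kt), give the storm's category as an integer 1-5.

4

ΔP = 1006 − 898 = 108 mb.
V ≈ 5.8 × 108^0.667 = 5.8 × 22.71 ≈ 132 kt.
132 kt falls in the Category 4 band.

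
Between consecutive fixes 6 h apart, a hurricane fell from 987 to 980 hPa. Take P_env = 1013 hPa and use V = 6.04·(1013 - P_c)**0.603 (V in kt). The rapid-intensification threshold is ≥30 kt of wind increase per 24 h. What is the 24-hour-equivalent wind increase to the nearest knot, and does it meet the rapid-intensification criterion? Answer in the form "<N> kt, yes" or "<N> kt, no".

27 kt, no

V₁: ΔP = 26, V ≈ 6.04 × 26^0.603 ≈ 43.08 kt.
V₂: ΔP = 33, V ≈ 6.04 × 33^0.603 ≈ 49.74 kt.
ΔV over 6 h = 6.66 kt → 24 h equivalent = 6.66 × 24/6 ≈ 26.64 kt.
27 kt < 30 kt ⇒ not rapid intensification.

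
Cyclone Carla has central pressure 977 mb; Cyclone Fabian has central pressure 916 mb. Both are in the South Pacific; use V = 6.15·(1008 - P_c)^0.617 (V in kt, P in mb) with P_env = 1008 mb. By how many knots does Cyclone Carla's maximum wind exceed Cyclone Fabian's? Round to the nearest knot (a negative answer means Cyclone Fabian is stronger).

-49 kt

Cyclone Carla: ΔP = 31; V ≈ 6.15 × 31^0.617 ≈ 51.17 kt.
Cyclone Fabian: ΔP = 92; V ≈ 6.15 × 92^0.617 ≈ 100.12 kt.
Difference ≈ 51.17 − 100.12 = -48.95 → -49 kt.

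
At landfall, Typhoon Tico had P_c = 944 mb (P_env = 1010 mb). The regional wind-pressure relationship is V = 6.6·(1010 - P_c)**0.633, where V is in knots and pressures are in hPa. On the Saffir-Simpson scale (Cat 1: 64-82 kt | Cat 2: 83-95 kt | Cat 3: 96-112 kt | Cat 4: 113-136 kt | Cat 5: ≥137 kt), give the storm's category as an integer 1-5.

2

ΔP = 1010 − 944 = 66 mb.
V ≈ 6.6 × 66^0.633 = 6.6 × 14.18 ≈ 94 kt.
94 kt falls in the Category 2 band.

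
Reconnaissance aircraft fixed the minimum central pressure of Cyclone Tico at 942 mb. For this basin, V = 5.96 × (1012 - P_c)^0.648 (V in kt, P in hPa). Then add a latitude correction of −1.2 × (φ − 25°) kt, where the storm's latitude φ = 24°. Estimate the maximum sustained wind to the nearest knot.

ΔP = 1012 − 942 = 70 mb.
70^0.648 ≈ 15.690.
V ≈ 5.96 × 15.690 ≈ 93.5 kt.
Latitude correction: −1.2 × (24 − 25) = 1.2 kt.
Corrected V ≈ 94.7 kt → 95 kt.

95 kt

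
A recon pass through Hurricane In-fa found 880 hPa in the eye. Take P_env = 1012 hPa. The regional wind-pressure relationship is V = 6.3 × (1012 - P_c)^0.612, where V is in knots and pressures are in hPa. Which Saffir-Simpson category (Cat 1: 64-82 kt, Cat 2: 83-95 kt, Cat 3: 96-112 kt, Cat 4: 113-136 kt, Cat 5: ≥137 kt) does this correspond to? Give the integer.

ΔP = 1012 − 880 = 132 hPa.
V ≈ 6.3 × 132^0.612 = 6.3 × 19.85 ≈ 125 kt.
125 kt falls in the Category 4 band.

4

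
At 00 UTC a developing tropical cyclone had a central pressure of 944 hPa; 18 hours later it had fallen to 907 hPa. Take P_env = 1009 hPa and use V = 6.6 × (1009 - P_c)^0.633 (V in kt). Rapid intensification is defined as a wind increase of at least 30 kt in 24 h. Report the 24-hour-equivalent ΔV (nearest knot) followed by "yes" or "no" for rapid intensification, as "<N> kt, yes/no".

41 kt, yes

V₁: ΔP = 65, V ≈ 6.6 × 65^0.633 ≈ 92.71 kt.
V₂: ΔP = 102, V ≈ 6.6 × 102^0.633 ≈ 123.31 kt.
ΔV over 18 h = 30.60 kt → 24 h equivalent = 30.60 × 24/18 ≈ 40.80 kt.
41 kt ≥ 30 kt ⇒ rapid intensification.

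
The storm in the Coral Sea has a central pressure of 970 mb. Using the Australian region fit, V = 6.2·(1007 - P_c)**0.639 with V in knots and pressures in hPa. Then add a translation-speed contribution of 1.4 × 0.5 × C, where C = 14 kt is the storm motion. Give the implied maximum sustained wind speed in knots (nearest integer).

72 kt

ΔP = 1007 − 970 = 37 mb.
37^0.639 ≈ 10.048.
V ≈ 6.2 × 10.048 ≈ 62.3 kt.
Translation term: 1.4 × 0.5 × 14 = 9.8 kt.
Corrected V ≈ 72.1 kt → 72 kt.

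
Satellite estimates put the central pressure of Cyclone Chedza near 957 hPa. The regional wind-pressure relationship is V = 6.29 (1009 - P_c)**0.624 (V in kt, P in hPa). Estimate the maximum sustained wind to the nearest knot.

74 kt

ΔP = 1009 − 957 = 52 hPa.
52^0.624 ≈ 11.770.
V ≈ 6.29 × 11.770 ≈ 74.0 kt.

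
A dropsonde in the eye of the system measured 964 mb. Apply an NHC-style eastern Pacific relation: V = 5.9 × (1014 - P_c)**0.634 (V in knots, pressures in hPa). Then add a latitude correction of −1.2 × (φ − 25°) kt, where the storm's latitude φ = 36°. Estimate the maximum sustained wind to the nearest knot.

57 kt

ΔP = 1014 − 964 = 50 mb.
50^0.634 ≈ 11.944.
V ≈ 5.9 × 11.944 ≈ 70.5 kt.
Latitude correction: −1.2 × (36 − 25) = -13.2 kt.
Corrected V ≈ 57.3 kt → 57 kt.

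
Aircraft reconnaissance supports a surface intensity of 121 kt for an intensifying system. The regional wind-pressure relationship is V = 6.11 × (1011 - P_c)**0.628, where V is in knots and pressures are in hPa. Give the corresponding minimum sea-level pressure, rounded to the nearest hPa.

895 hPa

ΔP = (V / 6.11)^(1/0.628) = (121/6.11)^1.592.
121/6.11 = 19.804; 19.804^1.592 ≈ 116.11 hPa.
P_c = 1011 − 116.11 = 894.89 ≈ 895 hPa.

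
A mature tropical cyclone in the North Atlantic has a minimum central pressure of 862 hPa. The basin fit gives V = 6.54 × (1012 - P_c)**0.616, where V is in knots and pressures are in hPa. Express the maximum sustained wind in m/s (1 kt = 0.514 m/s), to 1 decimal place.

73.6 m/s

ΔP = 1012 − 862 = 150 hPa.
V ≈ 6.54 × 150^0.616 = 6.54 × 21.901 ≈ 143.235 kt.
143.235 × 0.514 ≈ 73.62 m/s → 73.6 m/s.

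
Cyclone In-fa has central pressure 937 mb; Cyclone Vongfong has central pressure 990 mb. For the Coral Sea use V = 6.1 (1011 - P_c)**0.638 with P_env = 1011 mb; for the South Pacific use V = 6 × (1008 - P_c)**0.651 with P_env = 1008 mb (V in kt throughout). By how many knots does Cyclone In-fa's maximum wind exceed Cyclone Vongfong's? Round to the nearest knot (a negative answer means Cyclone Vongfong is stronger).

Cyclone In-fa: ΔP = 74; V ≈ 6.1 × 74^0.638 ≈ 95.04 kt.
Cyclone Vongfong: ΔP = 18; V ≈ 6 × 18^0.651 ≈ 39.39 kt.
Difference ≈ 95.04 − 39.39 = 55.65 → 56 kt.

56 kt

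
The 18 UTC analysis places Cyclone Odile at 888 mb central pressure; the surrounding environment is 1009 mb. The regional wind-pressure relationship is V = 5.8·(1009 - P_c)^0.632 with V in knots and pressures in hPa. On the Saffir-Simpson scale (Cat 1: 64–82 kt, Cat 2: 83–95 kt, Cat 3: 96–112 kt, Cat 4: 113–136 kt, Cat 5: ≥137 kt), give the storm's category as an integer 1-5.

ΔP = 1009 − 888 = 121 mb.
V ≈ 5.8 × 121^0.632 = 5.8 × 20.72 ≈ 120 kt.
120 kt falls in the Category 4 band.

4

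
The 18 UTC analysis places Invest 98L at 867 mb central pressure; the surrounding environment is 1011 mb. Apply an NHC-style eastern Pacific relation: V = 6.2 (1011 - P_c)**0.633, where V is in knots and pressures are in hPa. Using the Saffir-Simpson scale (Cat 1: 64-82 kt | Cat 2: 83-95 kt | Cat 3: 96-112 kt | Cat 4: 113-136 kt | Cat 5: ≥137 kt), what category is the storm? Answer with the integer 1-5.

ΔP = 1011 − 867 = 144 mb.
V ≈ 6.2 × 144^0.633 = 6.2 × 23.24 ≈ 144 kt.
144 kt falls in the Category 5 band.

5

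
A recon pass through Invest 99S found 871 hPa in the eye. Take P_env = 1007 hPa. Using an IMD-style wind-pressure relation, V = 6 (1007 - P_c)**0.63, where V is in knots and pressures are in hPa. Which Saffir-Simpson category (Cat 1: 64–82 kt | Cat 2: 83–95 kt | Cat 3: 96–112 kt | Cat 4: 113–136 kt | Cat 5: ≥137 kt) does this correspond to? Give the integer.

4

ΔP = 1007 − 871 = 136 hPa.
V ≈ 6 × 136^0.63 = 6 × 22.09 ≈ 133 kt.
133 kt falls in the Category 4 band.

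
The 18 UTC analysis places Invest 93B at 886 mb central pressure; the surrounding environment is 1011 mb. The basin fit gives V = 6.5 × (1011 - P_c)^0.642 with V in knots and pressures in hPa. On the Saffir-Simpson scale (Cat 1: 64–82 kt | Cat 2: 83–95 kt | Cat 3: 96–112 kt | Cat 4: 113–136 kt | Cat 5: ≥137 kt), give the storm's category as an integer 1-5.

ΔP = 1011 − 886 = 125 mb.
V ≈ 6.5 × 125^0.642 = 6.5 × 22.19 ≈ 144 kt.
144 kt falls in the Category 5 band.

5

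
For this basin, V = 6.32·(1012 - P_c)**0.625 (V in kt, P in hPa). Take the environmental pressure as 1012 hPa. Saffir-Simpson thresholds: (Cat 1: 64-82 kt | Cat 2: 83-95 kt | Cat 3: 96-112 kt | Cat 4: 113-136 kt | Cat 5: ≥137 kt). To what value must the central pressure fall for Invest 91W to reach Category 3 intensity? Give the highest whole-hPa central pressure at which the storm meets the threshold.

934 hPa

Category 3 begins at V = 96 kt.
Required ΔP = (96/6.32)^(1/0.625) = 15.190^1.600 ≈ 77.71 hPa.
P_c ≤ 1012 − 77.71 = 934.29, so the highest integer P_c is 934 hPa.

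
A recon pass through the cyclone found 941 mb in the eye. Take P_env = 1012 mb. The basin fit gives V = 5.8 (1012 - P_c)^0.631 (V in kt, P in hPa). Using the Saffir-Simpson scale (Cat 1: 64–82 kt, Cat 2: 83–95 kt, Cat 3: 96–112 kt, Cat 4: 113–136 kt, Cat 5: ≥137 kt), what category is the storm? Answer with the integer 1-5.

ΔP = 1012 − 941 = 71 mb.
V ≈ 5.8 × 71^0.631 = 5.8 × 14.73 ≈ 85 kt.
85 kt falls in the Category 2 band.

2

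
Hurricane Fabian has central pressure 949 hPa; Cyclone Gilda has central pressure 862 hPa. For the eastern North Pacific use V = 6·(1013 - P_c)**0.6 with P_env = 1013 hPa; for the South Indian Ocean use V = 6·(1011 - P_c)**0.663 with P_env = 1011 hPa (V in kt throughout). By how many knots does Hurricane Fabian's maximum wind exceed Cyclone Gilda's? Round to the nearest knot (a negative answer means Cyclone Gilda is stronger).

-93 kt

Hurricane Fabian: ΔP = 64; V ≈ 6 × 64^0.6 ≈ 72.75 kt.
Cyclone Gilda: ΔP = 149; V ≈ 6 × 149^0.663 ≈ 165.57 kt.
Difference ≈ 72.75 − 165.57 = -92.82 → -93 kt.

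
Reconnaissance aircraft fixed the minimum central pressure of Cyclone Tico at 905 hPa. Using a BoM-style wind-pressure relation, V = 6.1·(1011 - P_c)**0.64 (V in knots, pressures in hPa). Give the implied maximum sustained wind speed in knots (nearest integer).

ΔP = 1011 − 905 = 106 hPa.
106^0.64 ≈ 19.779.
V ≈ 6.1 × 19.779 ≈ 120.6 kt.

121 kt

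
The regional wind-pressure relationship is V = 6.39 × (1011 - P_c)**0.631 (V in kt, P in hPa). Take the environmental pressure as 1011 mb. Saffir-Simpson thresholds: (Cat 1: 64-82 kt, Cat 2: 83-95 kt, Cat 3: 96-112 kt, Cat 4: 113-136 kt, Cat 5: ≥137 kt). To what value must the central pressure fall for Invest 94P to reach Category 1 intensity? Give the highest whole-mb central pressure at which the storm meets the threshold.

Category 1 begins at V = 64 kt.
Required ΔP = (64/6.39)^(1/0.631) = 10.016^1.585 ≈ 38.54 mb.
P_c ≤ 1011 − 38.54 = 972.46, so the highest integer P_c is 972 mb.

972 mb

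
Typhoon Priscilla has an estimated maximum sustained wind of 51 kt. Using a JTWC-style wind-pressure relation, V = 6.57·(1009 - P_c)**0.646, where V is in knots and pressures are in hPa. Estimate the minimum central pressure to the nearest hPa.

985 hPa

ΔP = (V / 6.57)^(1/0.646) = (51/6.57)^1.548.
51/6.57 = 7.763; 7.763^1.548 ≈ 23.86 hPa.
P_c = 1009 − 23.86 = 985.14 ≈ 985 hPa.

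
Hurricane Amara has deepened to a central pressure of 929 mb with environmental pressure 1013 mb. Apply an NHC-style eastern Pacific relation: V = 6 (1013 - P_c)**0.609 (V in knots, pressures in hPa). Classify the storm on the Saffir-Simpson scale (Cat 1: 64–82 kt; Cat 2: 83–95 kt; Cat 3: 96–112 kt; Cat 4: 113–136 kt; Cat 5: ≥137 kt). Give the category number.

2

ΔP = 1013 − 929 = 84 mb.
V ≈ 6 × 84^0.609 = 6 × 14.86 ≈ 89 kt.
89 kt falls in the Category 2 band.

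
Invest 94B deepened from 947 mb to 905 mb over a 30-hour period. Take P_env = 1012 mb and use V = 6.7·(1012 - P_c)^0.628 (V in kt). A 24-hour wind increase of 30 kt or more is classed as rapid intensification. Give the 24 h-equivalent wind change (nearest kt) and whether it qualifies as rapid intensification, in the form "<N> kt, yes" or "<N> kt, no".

27 kt, no

V₁: ΔP = 65, V ≈ 6.7 × 65^0.628 ≈ 92.17 kt.
V₂: ΔP = 107, V ≈ 6.7 × 107^0.628 ≈ 126.05 kt.
ΔV over 30 h = 33.88 kt → 24 h equivalent = 33.88 × 24/30 ≈ 27.10 kt.
27 kt < 30 kt ⇒ not rapid intensification.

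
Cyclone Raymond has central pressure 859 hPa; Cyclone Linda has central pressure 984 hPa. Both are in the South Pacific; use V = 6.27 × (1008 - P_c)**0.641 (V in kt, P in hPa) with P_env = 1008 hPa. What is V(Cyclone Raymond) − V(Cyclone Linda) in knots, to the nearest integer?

107 kt

Cyclone Raymond: ΔP = 149; V ≈ 6.27 × 149^0.641 ≈ 154.98 kt.
Cyclone Linda: ΔP = 24; V ≈ 6.27 × 24^0.641 ≈ 48.08 kt.
Difference ≈ 154.98 − 48.08 = 106.90 → 107 kt.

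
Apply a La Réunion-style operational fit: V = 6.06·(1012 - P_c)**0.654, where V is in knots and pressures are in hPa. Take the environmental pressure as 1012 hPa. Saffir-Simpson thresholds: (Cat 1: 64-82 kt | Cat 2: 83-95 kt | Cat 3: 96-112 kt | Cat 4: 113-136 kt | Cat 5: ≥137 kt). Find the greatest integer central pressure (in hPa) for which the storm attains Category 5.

Category 5 begins at V = 137 kt.
Required ΔP = (137/6.06)^(1/0.654) = 22.607^1.529 ≈ 117.68 hPa.
P_c ≤ 1012 − 117.68 = 894.32, so the highest integer P_c is 894 hPa.

894 hPa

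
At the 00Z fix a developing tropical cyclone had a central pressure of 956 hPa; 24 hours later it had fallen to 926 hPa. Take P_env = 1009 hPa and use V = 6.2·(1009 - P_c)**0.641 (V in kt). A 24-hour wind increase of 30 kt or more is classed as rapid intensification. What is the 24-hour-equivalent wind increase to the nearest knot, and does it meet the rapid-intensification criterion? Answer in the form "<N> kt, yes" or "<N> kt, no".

26 kt, no

V₁: ΔP = 53, V ≈ 6.2 × 53^0.641 ≈ 79.00 kt.
V₂: ΔP = 83, V ≈ 6.2 × 83^0.641 ≈ 105.32 kt.
ΔV over 24 h = 26.32 kt → 24 h equivalent = 26.32 × 24/24 ≈ 26.32 kt.
26 kt < 30 kt ⇒ not rapid intensification.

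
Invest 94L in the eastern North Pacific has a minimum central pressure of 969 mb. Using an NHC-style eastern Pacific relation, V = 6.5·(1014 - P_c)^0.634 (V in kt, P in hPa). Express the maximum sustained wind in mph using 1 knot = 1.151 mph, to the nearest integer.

ΔP = 1014 − 969 = 45 mb.
V ≈ 6.5 × 45^0.634 = 6.5 × 11.172 ≈ 72.619 kt.
72.619 × 1.151 ≈ 83.58 mph → 84 mph.

84 mph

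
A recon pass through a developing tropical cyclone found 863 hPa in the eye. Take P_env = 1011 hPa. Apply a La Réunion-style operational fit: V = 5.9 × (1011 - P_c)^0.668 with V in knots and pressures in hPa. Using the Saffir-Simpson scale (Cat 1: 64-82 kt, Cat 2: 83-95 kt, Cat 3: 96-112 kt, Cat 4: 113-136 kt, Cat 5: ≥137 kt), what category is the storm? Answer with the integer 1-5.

ΔP = 1011 − 863 = 148 hPa.
V ≈ 5.9 × 148^0.668 = 5.9 × 28.17 ≈ 166 kt.
166 kt falls in the Category 5 band.

5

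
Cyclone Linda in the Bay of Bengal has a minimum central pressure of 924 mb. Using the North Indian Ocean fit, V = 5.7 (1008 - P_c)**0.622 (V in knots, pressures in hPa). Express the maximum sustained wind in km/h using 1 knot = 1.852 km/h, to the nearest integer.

ΔP = 1008 − 924 = 84 mb.
V ≈ 5.7 × 84^0.622 = 5.7 × 15.736 ≈ 89.697 kt.
89.697 × 1.852 ≈ 166.12 km/h → 166 km/h.

166 km/h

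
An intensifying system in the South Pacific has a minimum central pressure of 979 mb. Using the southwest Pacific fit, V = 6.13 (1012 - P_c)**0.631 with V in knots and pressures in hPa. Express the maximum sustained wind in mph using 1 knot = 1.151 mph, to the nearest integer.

64 mph

ΔP = 1012 − 979 = 33 mb.
V ≈ 6.13 × 33^0.631 = 6.13 × 9.082 ≈ 55.673 kt.
55.673 × 1.151 ≈ 64.08 mph → 64 mph.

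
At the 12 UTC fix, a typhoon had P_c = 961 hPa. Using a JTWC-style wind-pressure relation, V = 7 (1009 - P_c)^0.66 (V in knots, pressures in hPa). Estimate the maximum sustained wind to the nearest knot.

90 kt

ΔP = 1009 − 961 = 48 hPa.
48^0.66 ≈ 12.871.
V ≈ 7 × 12.871 ≈ 90.1 kt.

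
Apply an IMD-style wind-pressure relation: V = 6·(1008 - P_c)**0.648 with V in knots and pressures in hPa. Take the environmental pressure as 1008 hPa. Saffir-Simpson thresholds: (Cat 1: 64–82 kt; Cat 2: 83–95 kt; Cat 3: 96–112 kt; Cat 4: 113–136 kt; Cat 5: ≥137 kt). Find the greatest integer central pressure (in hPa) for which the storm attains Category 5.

Category 5 begins at V = 137 kt.
Required ΔP = (137/6)^(1/0.648) = 22.833^1.543 ≈ 124.90 hPa.
P_c ≤ 1008 − 124.90 = 883.10, so the highest integer P_c is 883 hPa.

883 hPa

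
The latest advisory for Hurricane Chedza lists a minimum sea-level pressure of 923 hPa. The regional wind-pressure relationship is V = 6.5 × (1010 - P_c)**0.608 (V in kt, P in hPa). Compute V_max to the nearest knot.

ΔP = 1010 − 923 = 87 hPa.
87^0.608 ≈ 15.109.
V ≈ 6.5 × 15.109 ≈ 98.2 kt.

98 kt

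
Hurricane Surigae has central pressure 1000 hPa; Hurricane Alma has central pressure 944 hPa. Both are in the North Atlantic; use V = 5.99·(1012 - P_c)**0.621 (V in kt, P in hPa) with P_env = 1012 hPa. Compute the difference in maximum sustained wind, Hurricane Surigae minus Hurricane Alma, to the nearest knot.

-54 kt

Hurricane Surigae: ΔP = 12; V ≈ 5.99 × 12^0.621 ≈ 28.03 kt.
Hurricane Alma: ΔP = 68; V ≈ 5.99 × 68^0.621 ≈ 82.30 kt.
Difference ≈ 28.03 − 82.30 = -54.27 → -54 kt.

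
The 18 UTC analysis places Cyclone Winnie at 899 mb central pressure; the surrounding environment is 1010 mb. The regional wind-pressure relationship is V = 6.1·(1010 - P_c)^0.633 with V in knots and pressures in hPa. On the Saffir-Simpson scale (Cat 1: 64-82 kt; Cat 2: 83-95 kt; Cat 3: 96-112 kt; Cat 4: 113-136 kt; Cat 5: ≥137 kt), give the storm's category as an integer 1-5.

ΔP = 1010 − 899 = 111 mb.
V ≈ 6.1 × 111^0.633 = 6.1 × 19.71 ≈ 120 kt.
120 kt falls in the Category 4 band.

4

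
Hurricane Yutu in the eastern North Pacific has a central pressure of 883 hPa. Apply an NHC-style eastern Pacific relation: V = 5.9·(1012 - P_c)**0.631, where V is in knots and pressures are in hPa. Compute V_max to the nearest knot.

127 kt

ΔP = 1012 − 883 = 129 hPa.
129^0.631 ≈ 21.468.
V ≈ 5.9 × 21.468 ≈ 126.7 kt.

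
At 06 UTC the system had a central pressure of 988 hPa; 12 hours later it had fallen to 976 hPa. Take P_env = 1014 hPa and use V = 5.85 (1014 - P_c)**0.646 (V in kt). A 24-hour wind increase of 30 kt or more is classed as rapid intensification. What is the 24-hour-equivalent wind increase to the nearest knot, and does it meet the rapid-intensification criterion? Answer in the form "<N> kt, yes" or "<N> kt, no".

27 kt, no

V₁: ΔP = 26, V ≈ 5.85 × 26^0.646 ≈ 48.00 kt.
V₂: ΔP = 38, V ≈ 5.85 × 38^0.646 ≈ 61.33 kt.
ΔV over 12 h = 13.33 kt → 24 h equivalent = 13.33 × 24/12 ≈ 26.66 kt.
27 kt < 30 kt ⇒ not rapid intensification.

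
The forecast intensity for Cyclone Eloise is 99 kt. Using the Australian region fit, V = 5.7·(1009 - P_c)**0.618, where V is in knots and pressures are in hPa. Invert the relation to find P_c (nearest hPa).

908 hPa

ΔP = (V / 5.7)^(1/0.618) = (99/5.7)^1.618.
99/5.7 = 17.368; 17.368^1.618 ≈ 101.41 hPa.
P_c = 1009 − 101.41 = 907.59 ≈ 908 hPa.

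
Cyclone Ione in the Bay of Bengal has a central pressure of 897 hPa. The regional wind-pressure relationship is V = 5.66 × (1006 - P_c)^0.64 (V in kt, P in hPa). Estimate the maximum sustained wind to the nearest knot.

114 kt

ΔP = 1006 − 897 = 109 hPa.
109^0.64 ≈ 20.135.
V ≈ 5.66 × 20.135 ≈ 114.0 kt.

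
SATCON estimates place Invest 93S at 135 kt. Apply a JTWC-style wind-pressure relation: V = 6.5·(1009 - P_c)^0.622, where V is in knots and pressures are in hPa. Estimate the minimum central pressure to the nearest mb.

878 mb

ΔP = (V / 6.5)^(1/0.622) = (135/6.5)^1.608.
135/6.5 = 20.769; 20.769^1.608 ≈ 131.23 mb.
P_c = 1009 − 131.23 = 877.77 ≈ 878 mb.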